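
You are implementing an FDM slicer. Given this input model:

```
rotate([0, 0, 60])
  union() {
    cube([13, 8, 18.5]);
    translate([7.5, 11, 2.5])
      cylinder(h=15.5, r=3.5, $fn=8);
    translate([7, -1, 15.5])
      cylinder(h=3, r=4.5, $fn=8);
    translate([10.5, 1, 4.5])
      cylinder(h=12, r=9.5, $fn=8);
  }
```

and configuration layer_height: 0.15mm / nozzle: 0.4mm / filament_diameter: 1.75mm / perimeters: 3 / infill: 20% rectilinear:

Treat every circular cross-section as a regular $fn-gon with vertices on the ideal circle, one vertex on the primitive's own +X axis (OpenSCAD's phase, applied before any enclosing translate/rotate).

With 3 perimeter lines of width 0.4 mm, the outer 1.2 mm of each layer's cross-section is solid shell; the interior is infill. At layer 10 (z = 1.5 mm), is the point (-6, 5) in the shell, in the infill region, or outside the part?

At z = 1.5 mm: the 13×8 cube contributes its full rectangle; the cylinder at (7.5, 11) is not intersected at this z (z outside [2.5, 18]); the cylinder at (7, -1) is absent (z outside [15.5, 18.5]); the cylinder at (10.5, 1) does not reach this height (z outside [4.5, 16.5]); Taking the union: only the 13×8 cube is present, so the union is just that shape — 1 connected region; (whole slice rotated 60° about Z — lengths, areas and connectivity unchanged). Overall, the cross-section is a single solid region. Undo the 60° rotation: the query point maps to (1.330, 7.696) in the un-rotated model frame. The nearest boundary edge runs (13.00, 8.00)→(0.00, 8.00); distance from the point to it = 0.30 mm. The point is inside the cross-section, 0.30 mm from the nearest boundary — within the 1.2 mm shell band (3 × 0.4).

shell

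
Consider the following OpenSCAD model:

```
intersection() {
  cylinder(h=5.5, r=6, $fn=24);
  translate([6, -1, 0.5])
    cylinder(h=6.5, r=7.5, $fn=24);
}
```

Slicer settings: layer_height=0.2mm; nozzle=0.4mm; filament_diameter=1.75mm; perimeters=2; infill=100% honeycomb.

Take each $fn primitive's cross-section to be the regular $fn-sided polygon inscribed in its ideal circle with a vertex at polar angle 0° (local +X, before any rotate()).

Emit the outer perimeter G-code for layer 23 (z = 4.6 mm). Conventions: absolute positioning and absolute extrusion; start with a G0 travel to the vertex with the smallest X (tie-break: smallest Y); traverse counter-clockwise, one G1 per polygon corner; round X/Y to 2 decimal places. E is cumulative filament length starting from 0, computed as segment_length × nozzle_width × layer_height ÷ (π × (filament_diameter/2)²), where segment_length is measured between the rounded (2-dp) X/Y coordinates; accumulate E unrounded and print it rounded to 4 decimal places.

G0 X-1.50 Y-1.00 Z4.60
G1 X-1.24 Y-2.94 E0.0651
G1 X-0.50 Y-4.75 E0.1301
G1 X0.42 Y-5.94 E0.1802
G1 X1.55 Y-5.80 E0.2180
G1 X3.00 Y-5.20 E0.2702
G1 X4.24 Y-4.24 E0.3224
G1 X5.20 Y-3.00 E0.3745
G1 X5.80 Y-1.55 E0.4267
G1 X6.00 Y0.00 E0.4787
G1 X5.80 Y1.55 E0.5307
G1 X5.20 Y3.00 E0.5829
G1 X4.24 Y4.24 E0.6351
G1 X3.00 Y5.20 E0.6872
G1 X2.26 Y5.50 E0.7138
G1 X2.25 Y5.50 E0.7141
G1 X0.70 Y4.30 E0.7793
G1 X-0.50 Y2.75 E0.8445
G1 X-1.24 Y0.94 E0.9095
G1 X-1.50 Y-1.00 E0.9746

At z = 4.6 mm: the cylinder: section is a regular 24-gon, circumradius r=6; the r=7.5 cylinder at (6, -1) contributes a regular 24-gon of circumradius 7.5; Keeping only the common overlap: the r=7.5 cylinder at (6, -1) partially overlaps the r=6 cylinder; clipping to the common part keeps 61.76 mm² — 1 connected region. The outline is a single polygon with 19 vertices. Extrusion per mm of travel: 0.4 × 0.2 / (π × 0.875²) = 0.033260. Accumulating E over each segment gives final E = 0.9746.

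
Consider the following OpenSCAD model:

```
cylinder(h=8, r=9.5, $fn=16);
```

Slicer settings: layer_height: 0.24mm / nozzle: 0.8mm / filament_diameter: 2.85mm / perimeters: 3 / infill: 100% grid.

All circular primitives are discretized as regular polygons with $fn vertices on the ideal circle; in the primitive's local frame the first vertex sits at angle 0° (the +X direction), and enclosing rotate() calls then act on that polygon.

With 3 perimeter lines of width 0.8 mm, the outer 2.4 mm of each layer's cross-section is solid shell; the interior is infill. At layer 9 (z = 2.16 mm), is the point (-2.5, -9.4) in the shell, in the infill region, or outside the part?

At z = 2.16 mm: the cylinder: section is a regular 16-gon, circumradius r=9.5. Overall, the cross-section is a single solid region. The nearest boundary edge runs (-3.64, -8.78)→(-0.00, -9.50); distance from the point to it = 0.39 mm. The point is not inside any of the regions above, so it lies outside the cross-section (0.39 mm from the nearest boundary).

outside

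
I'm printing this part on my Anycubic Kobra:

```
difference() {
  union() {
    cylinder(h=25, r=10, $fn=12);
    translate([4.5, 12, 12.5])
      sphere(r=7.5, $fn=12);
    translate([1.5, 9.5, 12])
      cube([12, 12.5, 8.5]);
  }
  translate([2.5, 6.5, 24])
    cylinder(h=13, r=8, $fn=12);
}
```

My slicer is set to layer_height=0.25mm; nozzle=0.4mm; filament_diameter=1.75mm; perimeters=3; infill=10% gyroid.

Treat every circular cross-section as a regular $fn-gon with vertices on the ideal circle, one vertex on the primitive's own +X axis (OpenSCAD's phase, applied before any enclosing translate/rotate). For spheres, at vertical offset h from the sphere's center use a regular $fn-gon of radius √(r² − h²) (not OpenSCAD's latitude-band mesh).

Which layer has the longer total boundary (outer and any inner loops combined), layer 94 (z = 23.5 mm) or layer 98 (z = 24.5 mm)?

layer 98 (z = 24.5 mm)

Layer 94 (z = 23.5): the r=10 cylinder contributes a regular 12-gon of circumradius 10 (perimeter = 2·12·10.000·sin(180°/12) = 62.12 mm); the sphere at (4.5, 12) is not intersected at this z (|z−center|=11.000 > r=7.5); the cube at (1.5, 9.5) is not intersected at this z (z outside [12, 20.5]); Taking the union: only the r=10 cylinder is present, so the union is just that shape — boundary = 62.12 mm; the cylinder at (2.5, 6.5) is absent (z outside [24, 37]); Taking the first minus the rest: none of the subtracted shapes is present at this height, so that combined region is unchanged — boundary = 62.12 mm. So its perimeter = 62.12 mm. Layer 98 (z = 24.5): the r=10 cylinder contributes a regular 12-gon of circumradius 10 (perimeter = 2·12·10.000·sin(180°/12) = 62.12 mm); the sphere at (4.5, 12) is not intersected at this z (|z−center|=12.000 > r=7.5); the cube at (1.5, 9.5) is not intersected at this z (z outside [12, 20.5]); Merging all regions: only the r=10 cylinder is present, so the union is just that shape — boundary = 62.12 mm; the cylinder at (2.5, 6.5): section is a regular 12-gon, circumradius r=8 (perimeter = 2·12·8.000·sin(180°/12) = 49.69 mm); Subtracting the remaining from the first: starting from the result so far, the r=8 cylinder at (2.5, 6.5) partially overlaps it — only the 121.58 mm² overlap (of its 192.00 mm²) is removed, clipping the outline — boundary = 66.86 mm. So its perimeter = 66.86 mm. Layer 98 is larger (66.86 vs 62.12 mm).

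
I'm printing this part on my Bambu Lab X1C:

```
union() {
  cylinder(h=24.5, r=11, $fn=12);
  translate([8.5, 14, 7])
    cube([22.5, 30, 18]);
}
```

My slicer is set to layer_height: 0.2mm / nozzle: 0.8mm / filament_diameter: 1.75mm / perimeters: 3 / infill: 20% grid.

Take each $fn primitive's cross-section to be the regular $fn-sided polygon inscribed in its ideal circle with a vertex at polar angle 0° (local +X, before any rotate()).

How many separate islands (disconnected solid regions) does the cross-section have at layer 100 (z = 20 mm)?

2

At z = 20 mm: the r=11 cylinder gives a regular 12-gon of circumradius 11 (constant along its height); the 22.5×30 cube at (8.5, 14) contributes its full rectangle; Taking the union: the 2 present regions are separate (no shared area or edge), so areas and boundary lengths simply add and each stays a separate island — 2 connected regions. Overall, the cross-section has 2 separate islands. Island count = 2.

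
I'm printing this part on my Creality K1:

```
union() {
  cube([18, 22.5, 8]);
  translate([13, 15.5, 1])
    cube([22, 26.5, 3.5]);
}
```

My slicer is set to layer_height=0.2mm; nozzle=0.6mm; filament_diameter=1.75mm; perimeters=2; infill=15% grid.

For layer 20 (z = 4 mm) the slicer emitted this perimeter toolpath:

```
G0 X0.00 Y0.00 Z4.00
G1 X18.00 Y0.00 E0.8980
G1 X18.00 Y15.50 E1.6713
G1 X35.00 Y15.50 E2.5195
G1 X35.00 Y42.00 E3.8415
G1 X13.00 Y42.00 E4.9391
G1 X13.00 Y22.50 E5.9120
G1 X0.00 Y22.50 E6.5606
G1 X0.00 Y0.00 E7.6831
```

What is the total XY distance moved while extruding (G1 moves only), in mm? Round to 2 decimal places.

154.00 mm

Sum the Euclidean lengths of each G1 segment: total = 154.00 mm.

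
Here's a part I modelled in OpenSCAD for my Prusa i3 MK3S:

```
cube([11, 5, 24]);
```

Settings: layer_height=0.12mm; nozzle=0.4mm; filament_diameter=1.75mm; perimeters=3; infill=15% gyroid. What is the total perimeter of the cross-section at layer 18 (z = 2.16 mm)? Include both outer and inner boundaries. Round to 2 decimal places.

32.00 mm

At z = 2.16 mm: the cube is present — its section is the full 11×5 rectangle (perimeter 32.00 mm). Overall, the cross-section is a single solid region. Total boundary length (outer) = 32.00 mm.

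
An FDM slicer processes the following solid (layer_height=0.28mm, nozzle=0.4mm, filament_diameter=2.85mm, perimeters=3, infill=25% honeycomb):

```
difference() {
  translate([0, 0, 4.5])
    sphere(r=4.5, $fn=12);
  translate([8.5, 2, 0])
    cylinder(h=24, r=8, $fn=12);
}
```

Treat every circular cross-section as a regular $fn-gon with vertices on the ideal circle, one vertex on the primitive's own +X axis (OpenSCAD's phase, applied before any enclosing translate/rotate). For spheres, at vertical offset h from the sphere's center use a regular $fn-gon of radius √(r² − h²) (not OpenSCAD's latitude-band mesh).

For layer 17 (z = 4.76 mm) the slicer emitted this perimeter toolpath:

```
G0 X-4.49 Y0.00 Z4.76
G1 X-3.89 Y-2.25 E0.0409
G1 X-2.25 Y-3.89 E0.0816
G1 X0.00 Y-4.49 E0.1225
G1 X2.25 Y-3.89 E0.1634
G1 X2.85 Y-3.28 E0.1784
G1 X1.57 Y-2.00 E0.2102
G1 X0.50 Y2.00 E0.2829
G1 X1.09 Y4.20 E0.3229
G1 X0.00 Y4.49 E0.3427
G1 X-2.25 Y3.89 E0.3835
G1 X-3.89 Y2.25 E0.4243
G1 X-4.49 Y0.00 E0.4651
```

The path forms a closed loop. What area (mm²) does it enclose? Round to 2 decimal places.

41.38 mm²

Apply the shoelace formula to the sequence of (X, Y) vertices; enclosed area = 41.38 mm².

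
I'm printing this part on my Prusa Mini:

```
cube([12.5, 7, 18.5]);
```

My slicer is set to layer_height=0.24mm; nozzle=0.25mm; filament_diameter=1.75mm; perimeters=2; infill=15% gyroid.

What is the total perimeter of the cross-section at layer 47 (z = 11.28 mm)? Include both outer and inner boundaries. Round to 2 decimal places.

39.00 mm

At z = 11.28 mm: the 12.5×7 cube contributes its full rectangle (perimeter 39.00 mm). Overall, the cross-section is a single solid region. Total boundary length (outer) = 39.00 mm.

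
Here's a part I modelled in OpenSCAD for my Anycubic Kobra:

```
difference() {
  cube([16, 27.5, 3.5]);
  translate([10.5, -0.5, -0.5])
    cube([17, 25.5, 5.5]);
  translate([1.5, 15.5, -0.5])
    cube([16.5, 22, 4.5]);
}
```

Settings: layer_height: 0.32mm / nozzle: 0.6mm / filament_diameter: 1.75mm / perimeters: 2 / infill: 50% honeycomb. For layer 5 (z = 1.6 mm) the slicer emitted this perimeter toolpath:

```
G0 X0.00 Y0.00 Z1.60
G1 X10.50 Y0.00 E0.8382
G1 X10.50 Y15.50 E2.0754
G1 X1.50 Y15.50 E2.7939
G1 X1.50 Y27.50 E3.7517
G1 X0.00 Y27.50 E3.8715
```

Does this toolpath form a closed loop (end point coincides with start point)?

no

Start point (G0): (0.00, 0.00). End point (last G1): the path does not return to the start — open.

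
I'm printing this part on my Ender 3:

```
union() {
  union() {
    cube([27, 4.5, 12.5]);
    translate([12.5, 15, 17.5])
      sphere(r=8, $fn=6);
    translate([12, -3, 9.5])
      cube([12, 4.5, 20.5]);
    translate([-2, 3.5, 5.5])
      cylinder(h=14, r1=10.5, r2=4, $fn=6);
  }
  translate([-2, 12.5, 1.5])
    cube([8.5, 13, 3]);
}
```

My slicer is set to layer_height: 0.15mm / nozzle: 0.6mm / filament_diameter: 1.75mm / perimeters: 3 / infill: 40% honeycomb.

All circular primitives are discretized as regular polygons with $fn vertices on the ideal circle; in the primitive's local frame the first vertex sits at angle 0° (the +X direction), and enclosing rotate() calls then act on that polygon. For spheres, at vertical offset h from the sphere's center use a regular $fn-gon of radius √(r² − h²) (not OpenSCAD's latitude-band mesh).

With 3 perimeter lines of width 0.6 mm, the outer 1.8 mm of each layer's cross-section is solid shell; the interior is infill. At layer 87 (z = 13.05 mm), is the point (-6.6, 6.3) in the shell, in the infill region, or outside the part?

shell

At z = 13.05 mm: the cube is absent (z outside [0, 12.5]); the r=8 sphere at (12.5, 15) contributes a regular 6-gon of circumradius √(8²−4.45²) = 6.648; the cube at (12, -3) is present — its section is the full 12×4.5 rectangle; the cone at (-2, 3.5) (r1=10.5→r2=4) has section circumradius 6.995 here — a regular 6-gon; Combining (union): the 3 present regions are separate (no shared area or edge), so areas and boundary lengths simply add and each stays a separate island — 3 connected regions; the cube at (-2, 12.5) does not reach this height (z outside [1.5, 4.5]); Combining (union): only the result so far is present, so the union is just that shape — 3 connected regions. Overall, the cross-section has 3 separate islands. The nearest boundary edge runs (-8.99, 3.50)→(-5.50, 9.56); distance from the point to it = 0.67 mm. (Shell/infill is judged within the island containing the point — the largest one.) The point is inside the cross-section, 0.67 mm from the nearest boundary — within the 1.8 mm shell band (3 × 0.6).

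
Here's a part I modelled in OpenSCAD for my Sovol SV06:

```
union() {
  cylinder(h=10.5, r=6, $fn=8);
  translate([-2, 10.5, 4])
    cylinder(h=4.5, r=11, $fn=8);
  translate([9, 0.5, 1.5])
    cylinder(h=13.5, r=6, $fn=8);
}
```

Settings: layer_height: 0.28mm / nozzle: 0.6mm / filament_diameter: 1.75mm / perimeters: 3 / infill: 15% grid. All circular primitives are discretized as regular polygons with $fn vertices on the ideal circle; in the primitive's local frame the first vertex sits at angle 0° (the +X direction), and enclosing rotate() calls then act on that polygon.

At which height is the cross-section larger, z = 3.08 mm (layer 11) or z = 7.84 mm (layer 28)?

layer 28 (z = 7.84 mm)

Layer 11 (z = 3.08): the r=6 cylinder gives a regular 8-gon of circumradius 6 (constant along its height) (area = (8/2)·6.000²·sin(360°/8) = 101.82 mm²); the cylinder at (-2, 10.5) does not reach this height (z outside [4, 8.5]); the r=6 cylinder at (9, 0.5) gives a regular 8-gon of circumradius 6 (constant along its height) (area = (8/2)·6.000²·sin(360°/8) = 101.82 mm²); Combining (union): the regions partially overlap — summed areas 203.65 mm² minus the doubly-counted overlap 10.81 mm² gives 192.83 mm² — area = 192.83 mm². So its area = 192.83 mm². Layer 28 (z = 7.84): the r=6 cylinder gives a regular 8-gon of circumradius 6 (constant along its height) (area = (8/2)·6.000²·sin(360°/8) = 101.82 mm²); the cylinder at (-2, 10.5): section is a regular 8-gon, circumradius r=11 (area = (8/2)·11.000²·sin(360°/8) = 342.24 mm²); the r=6 cylinder at (9, 0.5) gives a regular 8-gon of circumradius 6 (constant along its height) (area = (8/2)·6.000²·sin(360°/8) = 101.82 mm²); Combining (union): the regions partially overlap — summed areas 545.89 mm² minus the doubly-counted overlap 57.01 mm² gives 488.88 mm² — area = 488.88 mm². So its area = 488.88 mm². Layer 28 is larger (488.88 vs 192.83 mm²).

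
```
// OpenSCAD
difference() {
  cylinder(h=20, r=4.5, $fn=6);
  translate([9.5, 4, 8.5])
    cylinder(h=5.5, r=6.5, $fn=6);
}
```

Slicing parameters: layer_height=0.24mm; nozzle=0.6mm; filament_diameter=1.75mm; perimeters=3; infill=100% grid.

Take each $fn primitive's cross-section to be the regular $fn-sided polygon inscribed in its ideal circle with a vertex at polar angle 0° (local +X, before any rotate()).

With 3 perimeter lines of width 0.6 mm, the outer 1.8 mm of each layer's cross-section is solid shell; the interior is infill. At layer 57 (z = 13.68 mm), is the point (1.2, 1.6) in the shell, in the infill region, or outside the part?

At z = 13.68 mm: the cylinder: section is a regular 6-gon, circumradius r=4.5; the r=6.5 cylinder at (9.5, 4) contributes a regular 6-gon of circumradius 6.5; Taking the first minus the rest: starting from the r=4.5 cylinder, the r=6.5 cylinder at (9.5, 4) misses the remaining region (no effect) — 1 connected region. Overall, the cross-section is a single solid region. The nearest boundary edge runs (2.25, 3.90)→(4.50, 0.00); distance from the point to it = 2.06 mm. The point is inside the cross-section and 2.06 mm from the nearest boundary — more than the 1.8 mm shell width (3 × 0.6), so it's in the infill interior.

infill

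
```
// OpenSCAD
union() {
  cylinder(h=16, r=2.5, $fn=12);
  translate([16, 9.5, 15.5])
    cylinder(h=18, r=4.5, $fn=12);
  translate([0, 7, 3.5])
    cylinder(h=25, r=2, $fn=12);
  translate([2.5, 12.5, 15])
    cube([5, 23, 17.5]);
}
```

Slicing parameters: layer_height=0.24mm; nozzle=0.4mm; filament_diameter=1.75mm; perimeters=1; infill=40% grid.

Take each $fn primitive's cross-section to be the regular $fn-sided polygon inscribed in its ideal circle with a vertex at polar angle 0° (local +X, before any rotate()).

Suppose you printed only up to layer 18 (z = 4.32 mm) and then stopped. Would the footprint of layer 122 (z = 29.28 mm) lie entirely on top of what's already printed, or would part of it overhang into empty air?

part overhangs

Compare the two slices. At z = 4.32: the r=2.5 cylinder contributes a regular 12-gon of circumradius 2.5 (area = (12/2)·2.500²·sin(360°/12) = 18.75 mm²); the cylinder at (16, 9.5) is not intersected at this z (z outside [15.5, 33.5]); the cylinder at (0, 7): section is a regular 12-gon, circumradius r=2 (area = (12/2)·2.000²·sin(360°/12) = 12.00 mm²); the cube at (2.5, 12.5) is not intersected at this z (z outside [15, 32.5]); Merging all regions: the 2 present regions are separate (no shared area or edge), so areas and boundary lengths simply add and each stays a separate island — area = 30.75 mm². At z = 29.28: the cylinder is not intersected at this z (z outside [0, 16]); the r=4.5 cylinder at (16, 9.5) contributes a regular 12-gon of circumradius 4.5 (area = (12/2)·4.500²·sin(360°/12) = 60.75 mm²); the cylinder at (0, 7) is not intersected at this z (z outside [3.5, 28.5]); the cube at (2.5, 12.5) is present — its section is the full 5×23 rectangle (area 115.00 mm²); Taking the union: the 2 present regions are separate (no shared area or edge), so areas and boundary lengths simply add and each stays a separate island — area = 175.75 mm². Checking containment: at z = 29.28 the cross-section extends beyond the z = 4.32 cross-section by about 175.75 mm².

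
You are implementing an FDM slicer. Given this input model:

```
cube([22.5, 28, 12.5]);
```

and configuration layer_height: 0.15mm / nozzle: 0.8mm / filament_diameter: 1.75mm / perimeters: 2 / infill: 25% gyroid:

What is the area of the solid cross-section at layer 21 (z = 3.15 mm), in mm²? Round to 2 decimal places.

630.00 mm²

At z = 3.15 mm: the 22.5×28 cube contributes its full rectangle (area 630.00 mm²). Overall, the cross-section is a single solid region. Net area = 630.00 mm².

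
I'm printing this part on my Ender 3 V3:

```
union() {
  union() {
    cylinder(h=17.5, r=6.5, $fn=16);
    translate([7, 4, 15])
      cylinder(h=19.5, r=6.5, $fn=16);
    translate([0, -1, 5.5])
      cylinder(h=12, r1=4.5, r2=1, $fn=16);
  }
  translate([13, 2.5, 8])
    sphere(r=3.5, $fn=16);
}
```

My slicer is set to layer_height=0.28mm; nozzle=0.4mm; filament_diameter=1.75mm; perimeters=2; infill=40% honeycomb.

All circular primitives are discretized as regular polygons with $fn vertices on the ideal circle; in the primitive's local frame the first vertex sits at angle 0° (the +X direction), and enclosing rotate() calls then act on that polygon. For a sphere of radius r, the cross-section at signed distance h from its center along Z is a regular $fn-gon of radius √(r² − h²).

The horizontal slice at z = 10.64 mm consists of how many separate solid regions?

2

At z = 10.64 mm: the cylinder: section is a regular 16-gon, circumradius r=6.5; the cylinder at (7, 4) is absent (z outside [15, 34.5]); the cone at (0, -1) contributes a regular 16-gon of circumradius 3.001 (interpolated between r1=4.5 and r2=1 at t=0.428); Combining (union): the cone at (0, -1) lies entirely inside the r=6.5 cylinder, so the union is just the r=6.5 cylinder — 1 connected region; the sphere at (13, 2.5): section is a regular 16-gon, circumradius = √(r²−h²) = √(3.5²−2.64²) = 2.298; Taking the union: the 2 present regions are separate (no shared area or edge), so areas and boundary lengths simply add and each stays a separate island — 2 connected regions. The result has 2 disconnected regions.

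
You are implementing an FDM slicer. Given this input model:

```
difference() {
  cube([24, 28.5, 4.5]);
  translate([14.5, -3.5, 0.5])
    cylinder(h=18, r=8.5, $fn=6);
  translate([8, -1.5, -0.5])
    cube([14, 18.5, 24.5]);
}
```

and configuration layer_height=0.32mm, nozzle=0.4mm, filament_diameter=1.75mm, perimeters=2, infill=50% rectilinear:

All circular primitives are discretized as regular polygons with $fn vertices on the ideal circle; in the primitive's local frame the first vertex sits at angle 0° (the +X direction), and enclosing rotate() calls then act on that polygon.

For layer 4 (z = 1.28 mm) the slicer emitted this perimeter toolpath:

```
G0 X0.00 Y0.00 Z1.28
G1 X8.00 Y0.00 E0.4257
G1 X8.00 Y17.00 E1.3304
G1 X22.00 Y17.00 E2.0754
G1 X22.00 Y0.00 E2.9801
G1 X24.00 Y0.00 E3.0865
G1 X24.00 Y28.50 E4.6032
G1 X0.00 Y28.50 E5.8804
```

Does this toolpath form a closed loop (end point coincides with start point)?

no

Start point (G0): (0.00, 0.00). End point (last G1): the path does not return to the start — open.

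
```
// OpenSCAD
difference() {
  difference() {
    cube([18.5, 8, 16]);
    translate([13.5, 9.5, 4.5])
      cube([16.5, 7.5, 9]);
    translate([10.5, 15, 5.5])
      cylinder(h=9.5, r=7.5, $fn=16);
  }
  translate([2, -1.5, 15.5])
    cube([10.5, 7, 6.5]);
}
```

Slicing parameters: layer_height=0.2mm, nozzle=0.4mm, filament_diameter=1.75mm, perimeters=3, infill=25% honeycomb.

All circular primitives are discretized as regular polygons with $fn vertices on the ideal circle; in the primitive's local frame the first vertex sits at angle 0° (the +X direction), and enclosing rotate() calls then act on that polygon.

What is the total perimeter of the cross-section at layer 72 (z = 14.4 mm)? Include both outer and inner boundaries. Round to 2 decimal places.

53.10 mm

At z = 14.4 mm: the 18.5×8 cube contributes its full rectangle (perimeter 53.00 mm); the cube at (13.5, 9.5) is not intersected at this z (z outside [4.5, 13.5]); the cylinder at (10.5, 15): section is a regular 16-gon, circumradius r=7.5 (perimeter = 2·16·7.500·sin(180°/16) = 46.82 mm); After the difference (first − rest): starting from the 18.5×8 cube, the r=7.5 cylinder at (10.5, 15) partially overlaps it — only the 1.26 mm² overlap (of its 172.21 mm²) is removed, clipping the outline — boundary = 53.10 mm; the cube at (2, -1.5) is not intersected at this z (z outside [15.5, 22]); Taking the first minus the rest: none of the subtracted shapes is present at this height, so the result so far is unchanged — boundary = 53.10 mm. Overall, the cross-section is a single solid region. Total boundary length (outer) = 53.10 mm.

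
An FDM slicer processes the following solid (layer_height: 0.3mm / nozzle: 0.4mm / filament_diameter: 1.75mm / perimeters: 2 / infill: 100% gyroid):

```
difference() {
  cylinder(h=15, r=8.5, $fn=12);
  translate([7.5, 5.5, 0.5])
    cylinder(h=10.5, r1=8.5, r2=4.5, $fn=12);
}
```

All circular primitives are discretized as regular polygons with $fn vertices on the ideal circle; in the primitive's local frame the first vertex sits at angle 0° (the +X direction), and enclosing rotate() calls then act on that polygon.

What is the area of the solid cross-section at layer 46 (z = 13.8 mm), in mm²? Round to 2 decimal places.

At z = 13.8 mm: the r=8.5 cylinder contributes a regular 12-gon of circumradius 8.5 (area = (12/2)·8.500²·sin(360°/12) = 216.75 mm²); the cone at (7.5, 5.5) is not intersected at this z (z outside [0.5, 11]); After the difference (first − rest): none of the subtracted shapes is present at this height, so the r=8.5 cylinder is unchanged — area = 216.75 mm². Overall, the cross-section is a single solid region. Net area = 216.75 mm².

216.75 mm²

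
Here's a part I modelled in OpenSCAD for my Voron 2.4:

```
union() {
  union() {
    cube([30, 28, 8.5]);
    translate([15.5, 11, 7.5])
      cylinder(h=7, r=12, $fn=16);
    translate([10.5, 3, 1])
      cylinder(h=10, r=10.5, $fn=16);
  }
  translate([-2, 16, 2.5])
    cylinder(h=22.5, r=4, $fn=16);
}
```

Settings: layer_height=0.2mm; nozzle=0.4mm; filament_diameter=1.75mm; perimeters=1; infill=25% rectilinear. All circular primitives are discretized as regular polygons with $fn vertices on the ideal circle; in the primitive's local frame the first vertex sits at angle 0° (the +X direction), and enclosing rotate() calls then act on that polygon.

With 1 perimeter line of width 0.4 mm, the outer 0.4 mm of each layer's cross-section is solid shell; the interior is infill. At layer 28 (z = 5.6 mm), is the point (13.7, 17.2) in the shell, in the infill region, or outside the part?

infill

At z = 5.6 mm: the cube is present — its section is the full 30×28 rectangle; the cylinder at (15.5, 11) is absent (z outside [7.5, 14.5]); the r=10.5 cylinder at (10.5, 3) contributes a regular 16-gon of circumradius 10.5; Merging all regions: the regions partially overlap (shared area 229.97 mm²), so overlapping operands fuse into one piece — 1 connected region; the cylinder at (-2, 16): section is a regular 16-gon, circumradius r=4; Combining (union): the regions partially overlap (shared area 9.39 mm²), so overlapping operands fuse into one piece — 1 connected region. Overall, the cross-section is a single solid region. The nearest boundary edge runs (0.00, 28.00)→(30.00, 28.00); distance from the point to it = 10.80 mm. The point is inside the cross-section and 10.80 mm from the nearest boundary — more than the 0.4 mm shell width (1 × 0.4), so it's in the infill interior.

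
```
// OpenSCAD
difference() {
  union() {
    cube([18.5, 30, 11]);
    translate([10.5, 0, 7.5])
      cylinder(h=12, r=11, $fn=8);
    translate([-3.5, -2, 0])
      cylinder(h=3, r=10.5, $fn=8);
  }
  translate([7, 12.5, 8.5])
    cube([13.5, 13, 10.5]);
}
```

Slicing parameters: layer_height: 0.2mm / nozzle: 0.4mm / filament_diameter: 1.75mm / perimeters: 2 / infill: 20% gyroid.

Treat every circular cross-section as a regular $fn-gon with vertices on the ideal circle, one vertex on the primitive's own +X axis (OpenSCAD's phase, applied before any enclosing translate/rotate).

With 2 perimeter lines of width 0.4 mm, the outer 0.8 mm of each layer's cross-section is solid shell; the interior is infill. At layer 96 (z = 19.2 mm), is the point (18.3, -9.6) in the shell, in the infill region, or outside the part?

outside

At z = 19.2 mm: the cube is absent (z outside [0, 11]); the cylinder at (10.5, 0): section is a regular 8-gon, circumradius r=11; the cylinder at (-3.5, -2) is absent (z outside [0, 3]); Combining (union): only the r=11 cylinder at (10.5, 0) is present, so the union is just that shape — 1 connected region; the cube at (7, 12.5) is not intersected at this z (z outside [8.5, 19]); After the difference (first − rest): none of the subtracted shapes is present at this height, so the result so far is unchanged — 1 connected region. Overall, the cross-section is a single solid region. The nearest boundary edge runs (10.50, -11.00)→(18.28, -7.78); distance from the point to it = 1.69 mm. The point is not inside any of the regions above, so it lies outside the cross-section (1.69 mm from the nearest boundary).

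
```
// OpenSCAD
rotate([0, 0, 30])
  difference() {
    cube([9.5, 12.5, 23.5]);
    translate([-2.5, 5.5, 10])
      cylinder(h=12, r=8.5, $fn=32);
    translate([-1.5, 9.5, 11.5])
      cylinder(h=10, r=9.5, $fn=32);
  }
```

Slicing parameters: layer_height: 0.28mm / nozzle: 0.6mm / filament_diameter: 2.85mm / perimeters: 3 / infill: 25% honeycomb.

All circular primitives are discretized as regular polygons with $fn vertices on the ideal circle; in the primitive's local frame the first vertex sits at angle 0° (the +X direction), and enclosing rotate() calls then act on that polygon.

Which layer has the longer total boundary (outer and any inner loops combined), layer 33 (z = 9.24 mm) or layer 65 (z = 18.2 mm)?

layer 33 (z = 9.24 mm)

Layer 33 (z = 9.24): the cube is present — its section is the full 9.5×12.5 rectangle (perimeter 44.00 mm); the cylinder at (-2.5, 5.5) is not intersected at this z (z outside [10, 22]); the cylinder at (-1.5, 9.5) is not intersected at this z (z outside [11.5, 21.5]); Taking the first minus the rest: none of the subtracted shapes is present at this height, so the 9.5×12.5 cube is unchanged — boundary = 44.00 mm; (whole slice rotated 30° about Z — lengths, areas and connectivity unchanged). So its perimeter = 44.00 mm. Layer 65 (z = 18.2): the cube is present — its section is the full 9.5×12.5 rectangle (perimeter 44.00 mm); the r=8.5 cylinder at (-2.5, 5.5) gives a regular 32-gon of circumradius 8.5 (constant along its height) (perimeter = 2·32·8.500·sin(180°/32) = 53.32 mm); the r=9.5 cylinder at (-1.5, 9.5) gives a regular 32-gon of circumradius 9.5 (constant along its height) (perimeter = 2·32·9.500·sin(180°/32) = 59.59 mm); Subtracting the remaining from the first: starting from the 9.5×12.5 cube, the r=8.5 cylinder at (-2.5, 5.5) partially overlaps it — only the 63.43 mm² overlap (of its 225.52 mm²) is removed, clipping the outline; the r=9.5 cylinder at (-1.5, 9.5) partially overlaps it — only the 21.28 mm² overlap (of its 281.71 mm²) is removed, clipping the outline — boundary = 33.70 mm; (whole slice rotated 30° about Z — lengths, areas and connectivity unchanged). So its perimeter = 33.70 mm. Layer 33 is larger (44.00 vs 33.70 mm).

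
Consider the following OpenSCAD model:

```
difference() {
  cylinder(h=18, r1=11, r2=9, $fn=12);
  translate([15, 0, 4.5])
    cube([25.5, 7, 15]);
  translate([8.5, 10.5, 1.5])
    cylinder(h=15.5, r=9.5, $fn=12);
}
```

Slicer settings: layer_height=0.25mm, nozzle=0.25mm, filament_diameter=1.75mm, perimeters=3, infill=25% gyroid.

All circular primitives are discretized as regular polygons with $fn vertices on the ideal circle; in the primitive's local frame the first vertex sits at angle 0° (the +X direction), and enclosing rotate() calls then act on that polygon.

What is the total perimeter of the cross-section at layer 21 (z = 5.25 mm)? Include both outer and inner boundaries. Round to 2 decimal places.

At z = 5.25 mm: the cone (r1=11→r2=9) has section circumradius 10.417 here — a regular 12-gon (perimeter = 2·12·10.417·sin(180°/12) = 64.70 mm); the 25.5×7 cube at (15, 0) contributes its full rectangle (perimeter 65.00 mm); the cylinder at (8.5, 10.5): section is a regular 12-gon, circumradius r=9.5 (perimeter = 2·12·9.500·sin(180°/12) = 59.01 mm); After the difference (first − rest): starting from the cone, the 25.5×7 cube at (15, 0) misses the remaining region (no effect); the r=9.5 cylinder at (8.5, 10.5) partially overlaps it — only the 57.49 mm² overlap (of its 270.75 mm²) is removed, clipping the outline — boundary = 65.05 mm. Overall, the cross-section is a single solid region. Total boundary length (outer) = 65.05 mm.

65.05 mm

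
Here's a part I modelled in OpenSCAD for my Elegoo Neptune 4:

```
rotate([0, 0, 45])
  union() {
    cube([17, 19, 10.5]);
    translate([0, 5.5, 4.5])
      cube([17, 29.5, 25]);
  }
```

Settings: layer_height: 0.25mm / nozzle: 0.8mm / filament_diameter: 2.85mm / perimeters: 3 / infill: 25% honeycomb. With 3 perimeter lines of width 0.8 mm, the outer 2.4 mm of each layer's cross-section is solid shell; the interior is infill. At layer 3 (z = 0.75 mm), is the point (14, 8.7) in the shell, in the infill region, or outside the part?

outside

At z = 0.75 mm: the cube is present — its section is the full 17×19 rectangle; the cube at (0, 5.5) does not reach this height (z outside [4.5, 29.5]); Combining (union): only the 17×19 cube is present, so the union is just that shape — 1 connected region; (whole slice rotated 45° about Z — lengths, areas and connectivity unchanged). Overall, the cross-section is a single solid region. Undo the 45° rotation: the query point maps to (16.051, -3.748) in the un-rotated model frame. The nearest boundary edge runs (0.00, 0.00)→(17.00, 0.00); distance from the point to it = 3.75 mm. The point is not inside any of the regions above, so it lies outside the cross-section (3.75 mm from the nearest boundary).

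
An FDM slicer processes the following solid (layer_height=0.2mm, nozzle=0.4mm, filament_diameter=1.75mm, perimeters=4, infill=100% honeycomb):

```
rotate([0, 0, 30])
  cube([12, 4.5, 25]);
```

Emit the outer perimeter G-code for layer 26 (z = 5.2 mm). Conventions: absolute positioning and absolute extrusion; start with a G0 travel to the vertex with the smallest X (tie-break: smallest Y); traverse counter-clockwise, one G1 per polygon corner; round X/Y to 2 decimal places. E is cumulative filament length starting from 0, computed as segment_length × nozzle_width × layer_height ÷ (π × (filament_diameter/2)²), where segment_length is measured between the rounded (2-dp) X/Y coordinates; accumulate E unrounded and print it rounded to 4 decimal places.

G0 X-2.25 Y3.90 Z5.20
G1 X0.00 Y0.00 E0.1498
G1 X10.39 Y6.00 E0.5488
G1 X8.14 Y9.90 E0.6986
G1 X-2.25 Y3.90 E1.0976

At z = 5.2 mm: the cube is present — its section is the full 12×4.5 rectangle; (whole slice rotated 30° about Z — lengths, areas and connectivity unchanged). The outline is a single polygon with 4 vertices. Extrusion per mm of travel: 0.4 × 0.2 / (π × 0.875²) = 0.033260. Accumulating E over each segment gives final E = 1.0976.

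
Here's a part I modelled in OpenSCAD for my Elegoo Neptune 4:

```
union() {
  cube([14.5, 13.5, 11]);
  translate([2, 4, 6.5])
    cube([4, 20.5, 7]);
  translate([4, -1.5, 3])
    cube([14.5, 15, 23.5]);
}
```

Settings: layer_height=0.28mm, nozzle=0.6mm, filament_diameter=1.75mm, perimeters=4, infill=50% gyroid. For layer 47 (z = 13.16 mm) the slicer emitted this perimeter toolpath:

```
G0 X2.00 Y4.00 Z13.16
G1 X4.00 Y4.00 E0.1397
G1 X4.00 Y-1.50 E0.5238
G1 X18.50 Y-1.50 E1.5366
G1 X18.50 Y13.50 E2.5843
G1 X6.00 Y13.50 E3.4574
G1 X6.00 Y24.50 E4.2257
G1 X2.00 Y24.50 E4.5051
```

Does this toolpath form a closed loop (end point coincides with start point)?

no

Start point (G0): (2.00, 4.00). End point (last G1): the path does not return to the start — open.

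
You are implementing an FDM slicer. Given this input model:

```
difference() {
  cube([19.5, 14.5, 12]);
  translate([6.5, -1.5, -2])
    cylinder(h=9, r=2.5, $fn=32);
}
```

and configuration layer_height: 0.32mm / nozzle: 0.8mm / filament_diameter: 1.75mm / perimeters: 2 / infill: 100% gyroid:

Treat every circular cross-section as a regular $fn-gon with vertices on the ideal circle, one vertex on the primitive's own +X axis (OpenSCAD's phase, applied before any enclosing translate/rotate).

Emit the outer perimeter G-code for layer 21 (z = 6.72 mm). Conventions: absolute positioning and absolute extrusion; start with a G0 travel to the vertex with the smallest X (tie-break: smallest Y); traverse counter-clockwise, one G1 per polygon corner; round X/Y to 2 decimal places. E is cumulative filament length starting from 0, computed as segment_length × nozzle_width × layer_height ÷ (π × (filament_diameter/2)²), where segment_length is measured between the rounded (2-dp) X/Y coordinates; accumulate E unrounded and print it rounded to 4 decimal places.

G0 X0.00 Y0.00 Z6.72
G1 X4.51 Y0.00 E0.4800
G1 X4.73 Y0.27 E0.5171
G1 X5.11 Y0.58 E0.5693
G1 X5.54 Y0.81 E0.6212
G1 X6.01 Y0.95 E0.6734
G1 X6.50 Y1.00 E0.7258
G1 X6.99 Y0.95 E0.7782
G1 X7.46 Y0.81 E0.8304
G1 X7.89 Y0.58 E0.8823
G1 X8.27 Y0.27 E0.9345
G1 X8.49 Y0.00 E0.9716
G1 X19.50 Y0.00 E2.1434
G1 X19.50 Y14.50 E3.6867
G1 X0.00 Y14.50 E5.7621
G1 X0.00 Y0.00 E7.3054

At z = 6.72 mm: the cube (footprint 19.5×14.5) is included at this height; the r=2.5 cylinder at (6.5, -1.5) gives a regular 32-gon of circumradius 2.5 (constant along its height); After the difference (first − rest): starting from the 19.5×14.5 cube, the r=2.5 cylinder at (6.5, -1.5) partially overlaps it — only the 2.76 mm² overlap (of its 19.51 mm²) is removed, clipping the outline — 1 connected region. The outline is a single polygon with 15 vertices. Extrusion per mm of travel: 0.8 × 0.32 / (π × 0.875²) = 0.106432. Accumulating E over each segment gives final E = 7.3054.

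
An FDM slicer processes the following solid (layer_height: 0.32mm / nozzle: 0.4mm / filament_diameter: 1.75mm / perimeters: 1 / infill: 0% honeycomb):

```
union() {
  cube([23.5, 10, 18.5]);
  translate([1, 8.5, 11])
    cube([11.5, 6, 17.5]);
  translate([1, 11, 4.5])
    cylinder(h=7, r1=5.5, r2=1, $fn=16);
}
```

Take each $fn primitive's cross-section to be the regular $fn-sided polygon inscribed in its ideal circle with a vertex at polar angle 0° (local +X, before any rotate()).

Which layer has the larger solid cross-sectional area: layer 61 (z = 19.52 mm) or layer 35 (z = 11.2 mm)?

Layer 61 (z = 19.52): the cube is not intersected at this z (z outside [0, 18.5]); the cube at (1, 8.5) (footprint 11.5×6) is included at this height (area 69.00 mm²); the cone at (1, 11) is absent (z outside [4.5, 11.5]); Combining (union): only the 11.5×6 cube at (1, 8.5) is present, so the union is just that shape — area = 69.00 mm². So its area = 69.00 mm². Layer 35 (z = 11.2): the cube (footprint 23.5×10) is included at this height (area 235.00 mm²); the cube at (1, 8.5) (footprint 11.5×6) is included at this height (area 69.00 mm²); the cone at (1, 11) (r1=5.5→r2=1) has section circumradius 1.193 here — a regular 16-gon (area = (16/2)·1.193²·sin(360°/16) = 4.36 mm²); Taking the union: the regions partially overlap — summed areas 308.36 mm² minus the doubly-counted overlap 19.50 mm² gives 288.85 mm² — area = 288.85 mm². So its area = 288.85 mm². Layer 35 is larger (288.85 vs 69.00 mm²).

layer 35 (z = 11.2 mm)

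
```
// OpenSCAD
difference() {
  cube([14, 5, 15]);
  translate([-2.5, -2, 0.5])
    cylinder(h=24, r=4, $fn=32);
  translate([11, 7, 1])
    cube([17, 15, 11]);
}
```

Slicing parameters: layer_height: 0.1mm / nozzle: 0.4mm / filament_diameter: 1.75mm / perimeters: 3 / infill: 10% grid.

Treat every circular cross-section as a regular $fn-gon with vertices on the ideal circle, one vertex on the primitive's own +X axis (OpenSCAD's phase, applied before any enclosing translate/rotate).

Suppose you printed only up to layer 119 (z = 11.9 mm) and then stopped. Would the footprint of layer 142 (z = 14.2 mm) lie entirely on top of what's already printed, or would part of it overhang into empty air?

entirely on top

Compare the two slices. At z = 11.9: the cube is present — its section is the full 14×5 rectangle (area 70.00 mm²); the r=4 cylinder at (-2.5, -2) gives a regular 32-gon of circumradius 4 (constant along its height) (area = (32/2)·4.000²·sin(360°/32) = 49.94 mm²); the cube at (11, 7) (footprint 17×15) is included at this height (area 255.00 mm²); After the difference (first − rest): starting from the 14×5 cube (70.00 mm²), the r=4 cylinder at (-2.5, -2) partially overlaps it — only the 0.59 mm² overlap (of its 49.94 mm²) is removed, clipping the outline; the 17×15 cube at (11, 7) misses the remaining region (no effect) — area = 69.41 mm². At z = 14.2: the cube is present — its section is the full 14×5 rectangle (area 70.00 mm²); the r=4 cylinder at (-2.5, -2) contributes a regular 32-gon of circumradius 4 (area = (32/2)·4.000²·sin(360°/32) = 49.94 mm²); the cube at (11, 7) is absent (z outside [1, 12]); Taking the first minus the rest: starting from the 14×5 cube (70.00 mm²), the r=4 cylinder at (-2.5, -2) partially overlaps it — only the 0.59 mm² overlap (of its 49.94 mm²) is removed, clipping the outline — area = 69.41 mm². Checking containment: the cross-section at z = 14.2 is a subset of the cross-section at z = 11.9.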